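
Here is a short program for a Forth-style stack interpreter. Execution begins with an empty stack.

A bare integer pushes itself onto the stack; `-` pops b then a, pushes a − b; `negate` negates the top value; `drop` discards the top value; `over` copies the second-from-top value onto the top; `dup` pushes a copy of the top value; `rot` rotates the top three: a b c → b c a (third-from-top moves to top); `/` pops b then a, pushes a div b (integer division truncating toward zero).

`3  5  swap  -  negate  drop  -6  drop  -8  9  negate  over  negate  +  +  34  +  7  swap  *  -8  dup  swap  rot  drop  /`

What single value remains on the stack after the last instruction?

3      → [3]
5      → [3, 5]
swap   → [5, 3]
-      → [2]
negate → [-2]
drop   → []
-6     → [-6]
drop   → []
-8     → [-8]
9      → [-8, 9]
negate → [-8, -9]
over   → [-8, -9, -8]
negate → [-8, -9, 8]
+      → [-8, -1]
+      → [-9]
34     → [-9, 34]
+      → [25]
7      → [25, 7]
swap   → [7, 25]
*      → [175]
-8     → [175, -8]
dup    → [175, -8, -8]
swap   → [175, -8, -8]
rot    → [-8, -8, 175]
drop   → [-8, -8]
/      → [1]

1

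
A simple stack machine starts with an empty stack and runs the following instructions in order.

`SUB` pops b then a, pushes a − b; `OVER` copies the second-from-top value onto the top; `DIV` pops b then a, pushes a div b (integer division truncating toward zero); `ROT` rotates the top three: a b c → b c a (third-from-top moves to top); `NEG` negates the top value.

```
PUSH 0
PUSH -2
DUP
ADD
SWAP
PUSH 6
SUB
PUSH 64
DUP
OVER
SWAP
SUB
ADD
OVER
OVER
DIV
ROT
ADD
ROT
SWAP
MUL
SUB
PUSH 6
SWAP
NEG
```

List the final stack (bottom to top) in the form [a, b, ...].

PUSH 0  -> 0
PUSH -2 -> 0 -2
DUP     -> 0 -2 -2
ADD     -> 0 -4
SWAP    -> -4 0
PUSH 6  -> -4 0 6
SUB     -> -4 -6
PUSH 64 -> -4 -6 64
DUP     -> -4 -6 64 64
OVER    -> -4 -6 64 64 64
SWAP    -> -4 -6 64 64 64
SUB     -> -4 -6 64 0
ADD     -> -4 -6 64
OVER    -> -4 -6 64 -6
OVER    -> -4 -6 64 -6 64
DIV     -> -4 -6 64 0
ROT     -> -4 64 0 -6
ADD     -> -4 64 -6
ROT     -> 64 -6 -4
SWAP    -> 64 -4 -6
MUL     -> 64 24
SUB     -> 40
PUSH 6  -> 40 6
SWAP    -> 6 40
NEG     -> 6 -40

[6, -40]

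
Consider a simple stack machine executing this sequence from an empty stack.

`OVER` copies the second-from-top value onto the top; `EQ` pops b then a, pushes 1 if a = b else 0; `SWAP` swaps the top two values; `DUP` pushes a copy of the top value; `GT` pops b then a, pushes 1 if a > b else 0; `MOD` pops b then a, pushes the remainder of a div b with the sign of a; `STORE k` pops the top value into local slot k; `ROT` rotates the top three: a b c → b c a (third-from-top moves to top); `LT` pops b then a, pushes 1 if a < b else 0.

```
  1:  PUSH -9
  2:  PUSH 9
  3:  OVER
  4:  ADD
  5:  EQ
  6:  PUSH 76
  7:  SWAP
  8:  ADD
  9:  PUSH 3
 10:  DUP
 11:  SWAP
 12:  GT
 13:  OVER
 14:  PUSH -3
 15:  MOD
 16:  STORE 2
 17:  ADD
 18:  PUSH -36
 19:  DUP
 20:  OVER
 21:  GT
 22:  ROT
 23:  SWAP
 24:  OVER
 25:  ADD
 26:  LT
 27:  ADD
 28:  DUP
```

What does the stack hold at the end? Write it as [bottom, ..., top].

PUSH -9  : -9
PUSH 9   : -9 9
OVER     : -9 9 -9
ADD      : -9 0
EQ       : 0
PUSH 76  : 0 76
SWAP     : 76 0
ADD      : 76
PUSH 3   : 76 3
DUP      : 76 3 3
SWAP     : 76 3 3
GT       : 76 0
OVER     : 76 0 76
PUSH -3  : 76 0 76 -3
MOD      : 76 0 1
STORE 2  : 76 0
ADD      : 76
PUSH -36 : 76 -36
DUP      : 76 -36 -36
OVER     : 76 -36 -36 -36
GT       : 76 -36 0
ROT      : -36 0 76
SWAP     : -36 76 0
OVER     : -36 76 0 76
ADD      : -36 76 76
LT       : -36 0
ADD      : -36
DUP      : -36 -36

[-36, -36]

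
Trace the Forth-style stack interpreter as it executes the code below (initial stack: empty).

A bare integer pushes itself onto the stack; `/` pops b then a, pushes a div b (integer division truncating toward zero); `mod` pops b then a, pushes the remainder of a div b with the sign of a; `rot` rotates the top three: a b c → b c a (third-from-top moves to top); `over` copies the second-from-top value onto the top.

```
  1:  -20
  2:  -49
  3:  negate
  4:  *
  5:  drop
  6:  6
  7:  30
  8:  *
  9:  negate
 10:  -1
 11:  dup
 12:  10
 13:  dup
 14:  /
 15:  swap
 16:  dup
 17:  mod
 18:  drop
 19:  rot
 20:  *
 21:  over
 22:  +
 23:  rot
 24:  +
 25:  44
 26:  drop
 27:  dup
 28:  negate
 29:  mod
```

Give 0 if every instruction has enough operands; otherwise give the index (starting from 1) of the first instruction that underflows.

23

-20    -> [-20]
-49    -> [-20, -49]
negate -> [-20, 49]
*      -> [-980]
drop   -> []
6      -> [6]
30     -> [6, 30]
*      -> [180]
negate -> [-180]
-1     -> [-180, -1]
dup    -> [-180, -1, -1]
10     -> [-180, -1, -1, 10]
dup    -> [-180, -1, -1, 10, 10]
/      -> [-180, -1, -1, 1]
swap   -> [-180, -1, 1, -1]
dup    -> [-180, -1, 1, -1, -1]
mod    -> [-180, -1, 1, 0]
drop   -> [-180, -1, 1]
rot    -> [-1, 1, -180]
*      -> [-1, -180]
over   -> [-1, -180, -1]
+      -> [-1, -181]
rot  — needs 3 operands, stack has 2 → underflow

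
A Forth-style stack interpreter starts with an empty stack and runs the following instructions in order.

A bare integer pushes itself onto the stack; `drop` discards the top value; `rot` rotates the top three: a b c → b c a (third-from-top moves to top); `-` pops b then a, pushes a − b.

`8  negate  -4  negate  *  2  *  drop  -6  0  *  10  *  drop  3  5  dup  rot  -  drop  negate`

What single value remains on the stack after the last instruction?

-5

8      : 8
negate : -8
-4     : -8 -4
negate : -8 4
*      : -32
2      : -32 2
*      : -64
drop   : (empty)
-6     : -6
0      : -6 0
*      : 0
10     : 0 10
*      : 0
drop   : (empty)
3      : 3
5      : 3 5
dup    : 3 5 5
rot    : 5 5 3
-      : 5 2
drop   : 5
negate : -5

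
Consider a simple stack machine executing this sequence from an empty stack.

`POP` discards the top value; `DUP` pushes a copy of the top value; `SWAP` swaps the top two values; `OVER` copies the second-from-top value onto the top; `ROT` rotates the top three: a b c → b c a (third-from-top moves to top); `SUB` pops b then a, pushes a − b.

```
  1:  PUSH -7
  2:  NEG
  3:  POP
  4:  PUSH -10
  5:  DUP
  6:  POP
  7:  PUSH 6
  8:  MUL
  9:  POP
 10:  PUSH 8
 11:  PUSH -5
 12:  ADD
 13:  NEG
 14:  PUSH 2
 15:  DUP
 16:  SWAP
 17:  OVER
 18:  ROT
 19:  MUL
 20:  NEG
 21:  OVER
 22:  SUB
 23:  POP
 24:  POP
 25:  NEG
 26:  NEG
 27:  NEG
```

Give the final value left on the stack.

PUSH -7  : [-7]
NEG      : [7]
POP      : []
PUSH -10 : [-10]
DUP      : [-10, -10]
POP      : [-10]
PUSH 6   : [-10, 6]
MUL      : [-60]
POP      : []
PUSH 8   : [8]
PUSH -5  : [8, -5]
ADD      : [3]
NEG      : [-3]
PUSH 2   : [-3, 2]
DUP      : [-3, 2, 2]
SWAP     : [-3, 2, 2]
OVER     : [-3, 2, 2, 2]
ROT      : [-3, 2, 2, 2]
MUL      : [-3, 2, 4]
NEG      : [-3, 2, -4]
OVER     : [-3, 2, -4, 2]
SUB      : [-3, 2, -6]
POP      : [-3, 2]
POP      : [-3]
NEG      : [3]
NEG      : [-3]
NEG      : [3]

3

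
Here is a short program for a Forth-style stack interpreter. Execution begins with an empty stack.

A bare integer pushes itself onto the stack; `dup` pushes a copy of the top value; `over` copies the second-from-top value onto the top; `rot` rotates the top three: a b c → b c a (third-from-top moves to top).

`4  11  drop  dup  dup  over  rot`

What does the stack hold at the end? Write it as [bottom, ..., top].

4    : 4
11   : 4 11
drop : 4
dup  : 4 4
dup  : 4 4 4
over : 4 4 4 4
rot  : 4 4 4 4

[4, 4, 4, 4]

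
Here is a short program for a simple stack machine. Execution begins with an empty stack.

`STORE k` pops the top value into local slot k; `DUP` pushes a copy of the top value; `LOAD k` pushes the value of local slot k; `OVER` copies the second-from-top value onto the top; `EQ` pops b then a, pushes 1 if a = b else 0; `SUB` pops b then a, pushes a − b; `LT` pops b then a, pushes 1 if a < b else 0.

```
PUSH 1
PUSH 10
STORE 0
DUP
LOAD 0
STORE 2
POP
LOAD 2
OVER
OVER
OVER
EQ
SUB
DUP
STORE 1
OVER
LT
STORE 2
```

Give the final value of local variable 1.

1

PUSH 1   [1]
PUSH 10  [1, 10]
STORE 0  [1]
DUP      [1, 1]
LOAD 0   [1, 1, 10]
STORE 2  [1, 1]
POP      [1]
LOAD 2   [1, 10]
OVER     [1, 10, 1]
OVER     [1, 10, 1, 10]
OVER     [1, 10, 1, 10, 1]
EQ       [1, 10, 1, 0]
SUB      [1, 10, 1]
DUP      [1, 10, 1, 1]
STORE 1  [1, 10, 1]
OVER     [1, 10, 1, 10]
LT       [1, 10, 1]
STORE 2  [1, 10]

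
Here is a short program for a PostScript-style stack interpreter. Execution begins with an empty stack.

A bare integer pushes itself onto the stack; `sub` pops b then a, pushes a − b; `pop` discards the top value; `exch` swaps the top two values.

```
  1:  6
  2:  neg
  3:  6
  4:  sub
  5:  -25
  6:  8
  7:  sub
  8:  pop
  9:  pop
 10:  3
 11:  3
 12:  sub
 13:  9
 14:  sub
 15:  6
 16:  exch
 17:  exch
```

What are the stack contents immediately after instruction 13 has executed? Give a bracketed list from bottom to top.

6   → [6]
neg → [-6]
6   → [-6, 6]
sub → [-12]
-25 → [-12, -25]
8   → [-12, -25, 8]
sub → [-12, -33]
pop → [-12]
pop → []
3   → [3]
3   → [3, 3]
sub → [0]
9   → [0, 9]

[0, 9]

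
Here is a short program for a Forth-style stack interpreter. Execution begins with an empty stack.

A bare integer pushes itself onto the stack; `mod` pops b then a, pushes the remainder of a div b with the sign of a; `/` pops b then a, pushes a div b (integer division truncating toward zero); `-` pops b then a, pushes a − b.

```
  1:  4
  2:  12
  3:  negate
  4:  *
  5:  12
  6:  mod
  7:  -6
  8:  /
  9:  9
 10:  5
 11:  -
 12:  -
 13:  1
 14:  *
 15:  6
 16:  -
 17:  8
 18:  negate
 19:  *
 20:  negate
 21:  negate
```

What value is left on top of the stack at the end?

80

4      -> [4]
12     -> [4, 12]
negate -> [4, -12]
*      -> [-48]
12     -> [-48, 12]
mod    -> [0]
-6     -> [0, -6]
/      -> [0]
9      -> [0, 9]
5      -> [0, 9, 5]
-      -> [0, 4]
-      -> [-4]
1      -> [-4, 1]
*      -> [-4]
6      -> [-4, 6]
-      -> [-10]
8      -> [-10, 8]
negate -> [-10, -8]
*      -> [80]
negate -> [-80]
negate -> [80]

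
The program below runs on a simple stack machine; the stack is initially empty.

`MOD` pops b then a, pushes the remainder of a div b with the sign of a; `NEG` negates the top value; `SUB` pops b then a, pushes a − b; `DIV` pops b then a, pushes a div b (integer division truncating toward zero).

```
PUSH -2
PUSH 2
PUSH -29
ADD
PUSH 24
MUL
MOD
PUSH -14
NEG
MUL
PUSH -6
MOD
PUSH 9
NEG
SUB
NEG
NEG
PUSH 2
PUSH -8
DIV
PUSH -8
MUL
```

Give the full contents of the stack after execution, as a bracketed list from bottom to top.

PUSH -2  : -2
PUSH 2   : -2 2
PUSH -29 : -2 2 -29
ADD      : -2 -27
PUSH 24  : -2 -27 24
MUL      : -2 -648
MOD      : -2
PUSH -14 : -2 -14
NEG      : -2 14
MUL      : -28
PUSH -6  : -28 -6
MOD      : -4
PUSH 9   : -4 9
NEG      : -4 -9
SUB      : 5
NEG      : -5
NEG      : 5
PUSH 2   : 5 2
PUSH -8  : 5 2 -8
DIV      : 5 0
PUSH -8  : 5 0 -8
MUL      : 5 0

[5, 0]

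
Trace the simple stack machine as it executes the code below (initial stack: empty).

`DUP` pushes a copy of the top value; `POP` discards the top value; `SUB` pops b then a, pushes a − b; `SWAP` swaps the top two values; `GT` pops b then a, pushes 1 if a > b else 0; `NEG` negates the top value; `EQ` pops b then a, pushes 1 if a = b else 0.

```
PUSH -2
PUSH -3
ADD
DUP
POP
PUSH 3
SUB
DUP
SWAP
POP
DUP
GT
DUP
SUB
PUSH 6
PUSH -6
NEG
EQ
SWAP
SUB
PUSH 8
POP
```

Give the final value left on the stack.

PUSH -2 -> [-2]
PUSH -3 -> [-2, -3]
ADD     -> [-5]
DUP     -> [-5, -5]
POP     -> [-5]
PUSH 3  -> [-5, 3]
SUB     -> [-8]
DUP     -> [-8, -8]
SWAP    -> [-8, -8]
POP     -> [-8]
DUP     -> [-8, -8]
GT      -> [0]
DUP     -> [0, 0]
SUB     -> [0]
PUSH 6  -> [0, 6]
PUSH -6 -> [0, 6, -6]
NEG     -> [0, 6, 6]
EQ      -> [0, 1]
SWAP    -> [1, 0]
SUB     -> [1]
PUSH 8  -> [1, 8]
POP     -> [1]

1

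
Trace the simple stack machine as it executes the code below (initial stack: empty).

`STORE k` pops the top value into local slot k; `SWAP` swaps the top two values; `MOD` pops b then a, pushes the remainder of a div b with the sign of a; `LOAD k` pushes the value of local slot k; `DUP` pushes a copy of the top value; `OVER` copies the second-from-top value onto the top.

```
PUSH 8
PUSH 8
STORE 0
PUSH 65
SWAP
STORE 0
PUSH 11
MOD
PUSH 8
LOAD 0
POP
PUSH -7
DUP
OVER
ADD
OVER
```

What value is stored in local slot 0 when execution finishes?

PUSH 8  -> 8
PUSH 8  -> 8 8
STORE 0 -> 8
PUSH 65 -> 8 65
SWAP    -> 65 8
STORE 0 -> 65
PUSH 11 -> 65 11
MOD     -> 10
PUSH 8  -> 10 8
LOAD 0  -> 10 8 8
POP     -> 10 8
PUSH -7 -> 10 8 -7
DUP     -> 10 8 -7 -7
OVER    -> 10 8 -7 -7 -7
ADD     -> 10 8 -7 -14
OVER    -> 10 8 -7 -14 -7

8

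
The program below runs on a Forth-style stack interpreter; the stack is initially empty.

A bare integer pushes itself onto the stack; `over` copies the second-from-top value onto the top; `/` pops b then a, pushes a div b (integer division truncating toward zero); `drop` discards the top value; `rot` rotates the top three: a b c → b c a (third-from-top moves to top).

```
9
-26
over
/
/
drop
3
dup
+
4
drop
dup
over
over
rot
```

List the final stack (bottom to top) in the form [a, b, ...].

9    → [9]
-26  → [9, -26]
over → [9, -26, 9]
/    → [9, -2]
/    → [-4]
drop → []
3    → [3]
dup  → [3, 3]
+    → [6]
4    → [6, 4]
drop → [6]
dup  → [6, 6]
over → [6, 6, 6]
over → [6, 6, 6, 6]
rot  → [6, 6, 6, 6]

[6, 6, 6, 6]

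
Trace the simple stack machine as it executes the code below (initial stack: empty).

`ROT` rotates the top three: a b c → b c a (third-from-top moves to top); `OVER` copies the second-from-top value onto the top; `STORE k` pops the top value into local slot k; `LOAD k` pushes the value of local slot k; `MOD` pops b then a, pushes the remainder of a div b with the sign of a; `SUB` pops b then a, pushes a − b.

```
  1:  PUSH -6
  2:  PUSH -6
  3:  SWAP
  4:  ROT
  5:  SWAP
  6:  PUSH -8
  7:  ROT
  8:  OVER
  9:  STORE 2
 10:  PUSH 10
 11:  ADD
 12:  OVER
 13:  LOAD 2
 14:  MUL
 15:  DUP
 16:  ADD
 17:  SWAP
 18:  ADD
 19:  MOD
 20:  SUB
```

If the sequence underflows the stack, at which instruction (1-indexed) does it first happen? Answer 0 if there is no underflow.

4

PUSH -6  [-6]
PUSH -6  [-6, -6]
SWAP     [-6, -6]
ROT  — needs 3 operands, stack has 2 → underflow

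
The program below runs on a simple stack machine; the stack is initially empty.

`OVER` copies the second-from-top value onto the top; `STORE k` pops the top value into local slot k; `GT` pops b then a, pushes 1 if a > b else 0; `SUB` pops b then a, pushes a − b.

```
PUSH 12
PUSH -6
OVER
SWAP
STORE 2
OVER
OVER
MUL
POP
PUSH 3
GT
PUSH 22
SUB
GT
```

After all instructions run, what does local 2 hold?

-6

PUSH 12  12
PUSH -6  12 -6
OVER     12 -6 12
SWAP     12 12 -6
STORE 2  12 12
OVER     12 12 12
OVER     12 12 12 12
MUL      12 12 144
POP      12 12
PUSH 3   12 12 3
GT       12 1
PUSH 22  12 1 22
SUB      12 -21
GT       1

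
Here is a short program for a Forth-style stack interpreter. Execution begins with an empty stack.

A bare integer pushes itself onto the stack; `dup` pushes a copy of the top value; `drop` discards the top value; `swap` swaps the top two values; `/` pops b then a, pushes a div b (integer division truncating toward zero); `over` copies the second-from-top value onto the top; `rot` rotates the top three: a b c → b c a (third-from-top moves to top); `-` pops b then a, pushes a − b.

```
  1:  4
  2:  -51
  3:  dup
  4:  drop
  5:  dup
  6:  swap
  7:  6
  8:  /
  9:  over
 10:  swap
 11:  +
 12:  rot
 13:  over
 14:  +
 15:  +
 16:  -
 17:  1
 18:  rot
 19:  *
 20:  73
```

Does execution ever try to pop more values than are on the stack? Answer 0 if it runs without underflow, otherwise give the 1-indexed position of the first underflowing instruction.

4    → [4]
-51  → [4, -51]
dup  → [4, -51, -51]
drop → [4, -51]
dup  → [4, -51, -51]
swap → [4, -51, -51]
6    → [4, -51, -51, 6]
/    → [4, -51, -8]
over → [4, -51, -8, -51]
swap → [4, -51, -51, -8]
+    → [4, -51, -59]
rot  → [-51, -59, 4]
over → [-51, -59, 4, -59]
+    → [-51, -59, -55]
+    → [-51, -114]
-    → [63]
1    → [63, 1]
rot  — needs 3 operands, stack has 2 → underflow

18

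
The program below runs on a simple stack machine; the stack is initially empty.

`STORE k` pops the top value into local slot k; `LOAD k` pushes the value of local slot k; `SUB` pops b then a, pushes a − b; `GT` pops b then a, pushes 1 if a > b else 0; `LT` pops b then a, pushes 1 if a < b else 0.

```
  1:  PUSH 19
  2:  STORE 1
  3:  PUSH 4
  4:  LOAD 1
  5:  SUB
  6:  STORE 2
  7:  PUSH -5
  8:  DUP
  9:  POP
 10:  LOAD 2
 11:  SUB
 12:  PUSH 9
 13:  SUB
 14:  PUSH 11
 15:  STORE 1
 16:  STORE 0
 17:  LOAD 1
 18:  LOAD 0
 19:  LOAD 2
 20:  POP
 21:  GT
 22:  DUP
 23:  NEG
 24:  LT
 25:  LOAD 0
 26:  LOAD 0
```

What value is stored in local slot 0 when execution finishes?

1

PUSH 19 -> 19
STORE 1 -> (empty)
PUSH 4  -> 4
LOAD 1  -> 4 19
SUB     -> -15
STORE 2 -> (empty)
PUSH -5 -> -5
DUP     -> -5 -5
POP     -> -5
LOAD 2  -> -5 -15
SUB     -> 10
PUSH 9  -> 10 9
SUB     -> 1
PUSH 11 -> 1 11
STORE 1 -> 1
STORE 0 -> (empty)
LOAD 1  -> 11
LOAD 0  -> 11 1
LOAD 2  -> 11 1 -15
POP     -> 11 1
GT      -> 1
DUP     -> 1 1
NEG     -> 1 -1
LT      -> 0
LOAD 0  -> 0 1
LOAD 0  -> 0 1 1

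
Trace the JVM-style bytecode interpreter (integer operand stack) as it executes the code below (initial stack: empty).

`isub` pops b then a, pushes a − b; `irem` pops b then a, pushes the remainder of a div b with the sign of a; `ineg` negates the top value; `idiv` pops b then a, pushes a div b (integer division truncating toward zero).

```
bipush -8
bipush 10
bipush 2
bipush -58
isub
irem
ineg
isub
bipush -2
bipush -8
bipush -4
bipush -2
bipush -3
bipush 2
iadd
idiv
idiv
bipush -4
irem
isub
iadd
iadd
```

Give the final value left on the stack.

-6

bipush -8   -8
bipush 10   -8 10
bipush 2    -8 10 2
bipush -58  -8 10 2 -58
isub        -8 10 60
irem        -8 10
ineg        -8 -10
isub        2
bipush -2   2 -2
bipush -8   2 -2 -8
bipush -4   2 -2 -8 -4
bipush -2   2 -2 -8 -4 -2
bipush -3   2 -2 -8 -4 -2 -3
bipush 2    2 -2 -8 -4 -2 -3 2
iadd        2 -2 -8 -4 -2 -1
idiv        2 -2 -8 -4 2
idiv        2 -2 -8 -2
bipush -4   2 -2 -8 -2 -4
irem        2 -2 -8 -2
isub        2 -2 -6
iadd        2 -8
iadd        -6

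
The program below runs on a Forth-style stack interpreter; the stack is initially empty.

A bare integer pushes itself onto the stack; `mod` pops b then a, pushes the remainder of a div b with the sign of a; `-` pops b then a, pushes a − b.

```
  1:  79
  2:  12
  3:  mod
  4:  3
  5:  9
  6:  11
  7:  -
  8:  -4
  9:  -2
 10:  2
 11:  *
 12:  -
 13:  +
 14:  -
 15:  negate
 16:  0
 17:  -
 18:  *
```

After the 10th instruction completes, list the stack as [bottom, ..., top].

[7, 3, -2, -4, -2, 2]

79  : 79
12  : 79 12
mod : 7
3   : 7 3
9   : 7 3 9
11  : 7 3 9 11
-   : 7 3 -2
-4  : 7 3 -2 -4
-2  : 7 3 -2 -4 -2
2   : 7 3 -2 -4 -2 2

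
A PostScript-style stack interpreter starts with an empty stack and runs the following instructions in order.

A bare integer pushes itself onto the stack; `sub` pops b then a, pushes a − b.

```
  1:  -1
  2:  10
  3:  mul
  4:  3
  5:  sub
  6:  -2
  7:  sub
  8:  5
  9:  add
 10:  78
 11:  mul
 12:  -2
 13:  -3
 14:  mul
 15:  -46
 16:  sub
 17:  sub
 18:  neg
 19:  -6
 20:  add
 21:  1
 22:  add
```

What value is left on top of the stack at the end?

-1  -> [-1]
10  -> [-1, 10]
mul -> [-10]
3   -> [-10, 3]
sub -> [-13]
-2  -> [-13, -2]
sub -> [-11]
5   -> [-11, 5]
add -> [-6]
78  -> [-6, 78]
mul -> [-468]
-2  -> [-468, -2]
-3  -> [-468, -2, -3]
mul -> [-468, 6]
-46 -> [-468, 6, -46]
sub -> [-468, 52]
sub -> [-520]
neg -> [520]
-6  -> [520, -6]
add -> [514]
1   -> [514, 1]
add -> [515]

515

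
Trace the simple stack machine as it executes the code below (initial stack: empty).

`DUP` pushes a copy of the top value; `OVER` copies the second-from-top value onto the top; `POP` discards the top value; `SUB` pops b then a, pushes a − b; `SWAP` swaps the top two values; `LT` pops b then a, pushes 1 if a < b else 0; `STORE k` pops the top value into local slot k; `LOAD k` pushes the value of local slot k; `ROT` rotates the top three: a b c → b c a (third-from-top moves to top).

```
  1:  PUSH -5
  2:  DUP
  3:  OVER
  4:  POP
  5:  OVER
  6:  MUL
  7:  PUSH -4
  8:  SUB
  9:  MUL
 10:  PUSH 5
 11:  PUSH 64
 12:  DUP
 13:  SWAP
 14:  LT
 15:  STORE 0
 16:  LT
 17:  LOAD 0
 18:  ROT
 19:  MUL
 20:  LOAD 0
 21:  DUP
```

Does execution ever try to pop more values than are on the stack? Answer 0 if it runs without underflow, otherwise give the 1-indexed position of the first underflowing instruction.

PUSH -5 → -5
DUP     → -5 -5
OVER    → -5 -5 -5
POP     → -5 -5
OVER    → -5 -5 -5
MUL     → -5 25
PUSH -4 → -5 25 -4
SUB     → -5 29
MUL     → -145
PUSH 5  → -145 5
PUSH 64 → -145 5 64
DUP     → -145 5 64 64
SWAP    → -145 5 64 64
LT      → -145 5 0
STORE 0 → -145 5
LT      → 1
LOAD 0  → 1 0
ROT  — needs 3 operands, stack has 2 → underflow

18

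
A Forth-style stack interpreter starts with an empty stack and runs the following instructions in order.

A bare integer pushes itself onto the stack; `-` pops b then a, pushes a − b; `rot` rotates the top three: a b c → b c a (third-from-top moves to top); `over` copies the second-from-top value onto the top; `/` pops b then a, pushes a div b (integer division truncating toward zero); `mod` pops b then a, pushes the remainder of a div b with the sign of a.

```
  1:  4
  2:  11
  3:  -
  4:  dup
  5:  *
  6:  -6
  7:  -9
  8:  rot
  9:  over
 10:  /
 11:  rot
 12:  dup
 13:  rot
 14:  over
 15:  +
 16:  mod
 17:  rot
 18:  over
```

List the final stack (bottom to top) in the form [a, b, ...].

[-6, -6, -9, -6]

4    -> [4]
11   -> [4, 11]
-    -> [-7]
dup  -> [-7, -7]
*    -> [49]
-6   -> [49, -6]
-9   -> [49, -6, -9]
rot  -> [-6, -9, 49]
over -> [-6, -9, 49, -9]
/    -> [-6, -9, -5]
rot  -> [-9, -5, -6]
dup  -> [-9, -5, -6, -6]
rot  -> [-9, -6, -6, -5]
over -> [-9, -6, -6, -5, -6]
+    -> [-9, -6, -6, -11]
mod  -> [-9, -6, -6]
rot  -> [-6, -6, -9]
over -> [-6, -6, -9, -6]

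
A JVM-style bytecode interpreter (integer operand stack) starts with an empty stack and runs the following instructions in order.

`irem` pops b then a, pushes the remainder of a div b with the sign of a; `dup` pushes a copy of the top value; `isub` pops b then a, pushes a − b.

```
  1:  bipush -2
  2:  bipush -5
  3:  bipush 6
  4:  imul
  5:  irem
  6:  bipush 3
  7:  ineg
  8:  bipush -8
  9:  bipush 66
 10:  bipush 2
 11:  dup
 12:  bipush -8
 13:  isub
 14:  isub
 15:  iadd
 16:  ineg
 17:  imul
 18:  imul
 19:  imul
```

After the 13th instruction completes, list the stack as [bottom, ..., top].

bipush -2 : -2
bipush -5 : -2 -5
bipush 6  : -2 -5 6
imul      : -2 -30
irem      : -2
bipush 3  : -2 3
ineg      : -2 -3
bipush -8 : -2 -3 -8
bipush 66 : -2 -3 -8 66
bipush 2  : -2 -3 -8 66 2
dup       : -2 -3 -8 66 2 2
bipush -8 : -2 -3 -8 66 2 2 -8
isub      : -2 -3 -8 66 2 10

[-2, -3, -8, 66, 2, 10]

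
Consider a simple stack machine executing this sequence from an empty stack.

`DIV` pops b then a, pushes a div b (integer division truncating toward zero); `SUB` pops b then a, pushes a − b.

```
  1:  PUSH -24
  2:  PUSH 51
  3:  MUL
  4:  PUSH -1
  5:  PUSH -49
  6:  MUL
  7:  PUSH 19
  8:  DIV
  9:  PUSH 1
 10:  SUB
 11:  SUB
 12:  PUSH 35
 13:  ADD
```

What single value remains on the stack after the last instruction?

-1190

PUSH -24 -> [-24]
PUSH 51  -> [-24, 51]
MUL      -> [-1224]
PUSH -1  -> [-1224, -1]
PUSH -49 -> [-1224, -1, -49]
MUL      -> [-1224, 49]
PUSH 19  -> [-1224, 49, 19]
DIV      -> [-1224, 2]
PUSH 1   -> [-1224, 2, 1]
SUB      -> [-1224, 1]
SUB      -> [-1225]
PUSH 35  -> [-1225, 35]
ADD      -> [-1190]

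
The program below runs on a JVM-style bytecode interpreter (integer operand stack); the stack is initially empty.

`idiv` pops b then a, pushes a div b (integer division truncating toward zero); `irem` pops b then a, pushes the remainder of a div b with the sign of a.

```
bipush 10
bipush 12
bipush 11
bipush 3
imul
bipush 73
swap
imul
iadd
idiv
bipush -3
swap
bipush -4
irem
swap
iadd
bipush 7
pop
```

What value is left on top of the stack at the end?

bipush 10 -> 10
bipush 12 -> 10 12
bipush 11 -> 10 12 11
bipush 3  -> 10 12 11 3
imul      -> 10 12 33
bipush 73 -> 10 12 33 73
swap      -> 10 12 73 33
imul      -> 10 12 2409
iadd      -> 10 2421
idiv      -> 0
bipush -3 -> 0 -3
swap      -> -3 0
bipush -4 -> -3 0 -4
irem      -> -3 0
swap      -> 0 -3
iadd      -> -3
bipush 7  -> -3 7
pop       -> -3

-3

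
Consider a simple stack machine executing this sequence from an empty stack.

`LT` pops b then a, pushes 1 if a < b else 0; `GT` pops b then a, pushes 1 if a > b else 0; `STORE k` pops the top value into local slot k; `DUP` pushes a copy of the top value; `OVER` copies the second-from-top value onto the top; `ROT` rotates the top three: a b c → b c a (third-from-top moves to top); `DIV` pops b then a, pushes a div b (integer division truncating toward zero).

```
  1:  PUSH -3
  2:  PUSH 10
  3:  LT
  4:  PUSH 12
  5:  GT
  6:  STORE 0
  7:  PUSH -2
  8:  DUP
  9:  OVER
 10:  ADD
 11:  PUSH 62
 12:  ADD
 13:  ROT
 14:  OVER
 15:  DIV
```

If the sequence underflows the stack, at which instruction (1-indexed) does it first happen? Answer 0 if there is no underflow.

13

PUSH -3 -> -3
PUSH 10 -> -3 10
LT      -> 1
PUSH 12 -> 1 12
GT      -> 0
STORE 0 -> (empty)
PUSH -2 -> -2
DUP     -> -2 -2
OVER    -> -2 -2 -2
ADD     -> -2 -4
PUSH 62 -> -2 -4 62
ADD     -> -2 58
ROT  — needs 3 operands, stack has 2 → underflow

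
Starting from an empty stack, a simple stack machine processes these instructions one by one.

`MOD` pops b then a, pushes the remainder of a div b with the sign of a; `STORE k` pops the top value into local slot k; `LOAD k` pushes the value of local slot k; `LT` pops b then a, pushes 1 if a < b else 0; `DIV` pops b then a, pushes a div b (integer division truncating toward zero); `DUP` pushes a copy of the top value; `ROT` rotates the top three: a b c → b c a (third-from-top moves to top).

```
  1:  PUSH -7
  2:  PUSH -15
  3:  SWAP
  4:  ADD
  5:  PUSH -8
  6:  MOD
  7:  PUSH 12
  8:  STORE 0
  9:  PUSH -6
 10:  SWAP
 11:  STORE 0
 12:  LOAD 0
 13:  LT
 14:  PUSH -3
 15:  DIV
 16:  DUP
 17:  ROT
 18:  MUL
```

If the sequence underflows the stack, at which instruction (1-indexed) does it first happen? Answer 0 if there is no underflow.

PUSH -7   [-7]
PUSH -15  [-7, -15]
SWAP      [-15, -7]
ADD       [-22]
PUSH -8   [-22, -8]
MOD       [-6]
PUSH 12   [-6, 12]
STORE 0   [-6]
PUSH -6   [-6, -6]
SWAP      [-6, -6]
STORE 0   [-6]
LOAD 0    [-6, -6]
LT        [0]
PUSH -3   [0, -3]
DIV       [0]
DUP       [0, 0]
ROT  — needs 3 operands, stack has 2 → underflow

17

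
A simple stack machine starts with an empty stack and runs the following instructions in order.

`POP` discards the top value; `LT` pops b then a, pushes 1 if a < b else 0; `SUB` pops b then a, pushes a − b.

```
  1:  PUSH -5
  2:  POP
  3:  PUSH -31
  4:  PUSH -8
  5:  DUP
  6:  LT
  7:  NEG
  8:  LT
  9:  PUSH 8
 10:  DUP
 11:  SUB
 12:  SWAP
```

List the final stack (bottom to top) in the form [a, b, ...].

[0, 1]

PUSH -5  → -5
POP      → (empty)
PUSH -31 → -31
PUSH -8  → -31 -8
DUP      → -31 -8 -8
LT       → -31 0
NEG      → -31 0
LT       → 1
PUSH 8   → 1 8
DUP      → 1 8 8
SUB      → 1 0
SWAP     → 0 1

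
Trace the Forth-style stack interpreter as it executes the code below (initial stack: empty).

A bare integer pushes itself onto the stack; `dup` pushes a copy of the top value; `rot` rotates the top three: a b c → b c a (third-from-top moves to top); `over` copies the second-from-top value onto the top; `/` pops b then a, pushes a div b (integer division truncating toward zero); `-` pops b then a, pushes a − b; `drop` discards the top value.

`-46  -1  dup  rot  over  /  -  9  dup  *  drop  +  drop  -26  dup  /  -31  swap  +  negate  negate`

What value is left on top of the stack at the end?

-46     [-46]
-1      [-46, -1]
dup     [-46, -1, -1]
rot     [-1, -1, -46]
over    [-1, -1, -46, -1]
/       [-1, -1, 46]
-       [-1, -47]
9       [-1, -47, 9]
dup     [-1, -47, 9, 9]
*       [-1, -47, 81]
drop    [-1, -47]
+       [-48]
drop    []
-26     [-26]
dup     [-26, -26]
/       [1]
-31     [1, -31]
swap    [-31, 1]
+       [-30]
negate  [30]
negate  [-30]

-30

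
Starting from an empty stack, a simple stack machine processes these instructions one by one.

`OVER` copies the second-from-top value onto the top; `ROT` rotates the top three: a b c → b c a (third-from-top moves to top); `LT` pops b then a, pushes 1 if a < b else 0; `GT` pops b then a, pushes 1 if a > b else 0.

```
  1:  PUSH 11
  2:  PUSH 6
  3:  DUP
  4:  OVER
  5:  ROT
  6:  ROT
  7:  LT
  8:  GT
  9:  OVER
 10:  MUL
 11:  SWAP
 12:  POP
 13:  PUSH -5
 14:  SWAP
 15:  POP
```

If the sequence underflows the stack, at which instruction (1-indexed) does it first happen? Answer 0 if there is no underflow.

PUSH 11 → 11
PUSH 6  → 11 6
DUP     → 11 6 6
OVER    → 11 6 6 6
ROT     → 11 6 6 6
ROT     → 11 6 6 6
LT      → 11 6 0
GT      → 11 1
OVER    → 11 1 11
MUL     → 11 11
SWAP    → 11 11
POP     → 11
PUSH -5 → 11 -5
SWAP    → -5 11
POP     → -5

0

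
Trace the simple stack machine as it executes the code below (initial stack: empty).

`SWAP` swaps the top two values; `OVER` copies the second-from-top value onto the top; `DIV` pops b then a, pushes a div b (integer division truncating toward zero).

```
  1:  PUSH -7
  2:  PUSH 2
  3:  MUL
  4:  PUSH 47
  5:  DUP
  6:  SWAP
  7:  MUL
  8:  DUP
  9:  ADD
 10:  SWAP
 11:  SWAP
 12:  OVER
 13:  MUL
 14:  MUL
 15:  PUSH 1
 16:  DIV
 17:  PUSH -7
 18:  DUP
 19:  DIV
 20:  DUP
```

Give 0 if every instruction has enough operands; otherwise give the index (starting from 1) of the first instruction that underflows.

PUSH -7 → [-7]
PUSH 2  → [-7, 2]
MUL     → [-14]
PUSH 47 → [-14, 47]
DUP     → [-14, 47, 47]
SWAP    → [-14, 47, 47]
MUL     → [-14, 2209]
DUP     → [-14, 2209, 2209]
ADD     → [-14, 4418]
SWAP    → [4418, -14]
SWAP    → [-14, 4418]
OVER    → [-14, 4418, -14]
MUL     → [-14, -61852]
MUL     → [865928]
PUSH 1  → [865928, 1]
DIV     → [865928]
PUSH -7 → [865928, -7]
DUP     → [865928, -7, -7]
DIV     → [865928, 1]
DUP     → [865928, 1, 1]

0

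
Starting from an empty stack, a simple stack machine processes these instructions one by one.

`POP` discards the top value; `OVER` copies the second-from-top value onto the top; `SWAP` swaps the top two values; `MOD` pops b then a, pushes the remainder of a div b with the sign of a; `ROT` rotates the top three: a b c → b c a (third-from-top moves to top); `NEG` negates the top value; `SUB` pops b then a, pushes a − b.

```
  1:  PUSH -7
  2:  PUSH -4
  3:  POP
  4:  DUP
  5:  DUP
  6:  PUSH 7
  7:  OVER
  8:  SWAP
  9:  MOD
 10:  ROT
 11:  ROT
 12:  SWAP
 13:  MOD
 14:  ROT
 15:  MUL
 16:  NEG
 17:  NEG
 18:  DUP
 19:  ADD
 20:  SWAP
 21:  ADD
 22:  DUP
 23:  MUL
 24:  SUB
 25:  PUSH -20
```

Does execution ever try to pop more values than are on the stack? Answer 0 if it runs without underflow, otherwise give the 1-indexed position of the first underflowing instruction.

PUSH -7 : [-7]
PUSH -4 : [-7, -4]
POP     : [-7]
DUP     : [-7, -7]
DUP     : [-7, -7, -7]
PUSH 7  : [-7, -7, -7, 7]
OVER    : [-7, -7, -7, 7, -7]
SWAP    : [-7, -7, -7, -7, 7]
MOD     : [-7, -7, -7, 0]
ROT     : [-7, -7, 0, -7]
ROT     : [-7, 0, -7, -7]
SWAP    : [-7, 0, -7, -7]
MOD     : [-7, 0, 0]
ROT     : [0, 0, -7]
MUL     : [0, 0]
NEG     : [0, 0]
NEG     : [0, 0]
DUP     : [0, 0, 0]
ADD     : [0, 0]
SWAP    : [0, 0]
ADD     : [0]
DUP     : [0, 0]
MUL     : [0]
SUB  — needs 2 operands, stack has 1 → underflow

24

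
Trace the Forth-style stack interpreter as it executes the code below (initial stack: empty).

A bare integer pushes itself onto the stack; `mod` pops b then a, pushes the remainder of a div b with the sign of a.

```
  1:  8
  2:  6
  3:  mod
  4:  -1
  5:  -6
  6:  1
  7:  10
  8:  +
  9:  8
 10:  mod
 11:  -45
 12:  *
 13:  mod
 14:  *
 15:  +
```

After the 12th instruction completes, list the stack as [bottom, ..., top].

8   -> [8]
6   -> [8, 6]
mod -> [2]
-1  -> [2, -1]
-6  -> [2, -1, -6]
1   -> [2, -1, -6, 1]
10  -> [2, -1, -6, 1, 10]
+   -> [2, -1, -6, 11]
8   -> [2, -1, -6, 11, 8]
mod -> [2, -1, -6, 3]
-45 -> [2, -1, -6, 3, -45]
*   -> [2, -1, -6, -135]

[2, -1, -6, -135]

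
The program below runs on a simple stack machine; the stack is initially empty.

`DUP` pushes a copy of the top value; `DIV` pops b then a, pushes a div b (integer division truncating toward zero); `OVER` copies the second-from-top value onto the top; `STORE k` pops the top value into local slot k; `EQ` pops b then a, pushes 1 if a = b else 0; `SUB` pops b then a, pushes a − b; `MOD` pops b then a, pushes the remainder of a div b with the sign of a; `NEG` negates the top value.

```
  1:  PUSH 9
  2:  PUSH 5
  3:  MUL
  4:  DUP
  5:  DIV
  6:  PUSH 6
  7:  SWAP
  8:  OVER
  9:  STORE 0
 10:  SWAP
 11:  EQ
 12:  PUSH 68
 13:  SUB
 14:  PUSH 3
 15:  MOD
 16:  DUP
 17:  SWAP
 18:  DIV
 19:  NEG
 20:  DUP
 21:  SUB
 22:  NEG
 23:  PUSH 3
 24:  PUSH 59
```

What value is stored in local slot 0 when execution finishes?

6

PUSH 9   9
PUSH 5   9 5
MUL      45
DUP      45 45
DIV      1
PUSH 6   1 6
SWAP     6 1
OVER     6 1 6
STORE 0  6 1
SWAP     1 6
EQ       0
PUSH 68  0 68
SUB      -68
PUSH 3   -68 3
MOD      -2
DUP      -2 -2
SWAP     -2 -2
DIV      1
NEG      -1
DUP      -1 -1
SUB      0
NEG      0
PUSH 3   0 3
PUSH 59  0 3 59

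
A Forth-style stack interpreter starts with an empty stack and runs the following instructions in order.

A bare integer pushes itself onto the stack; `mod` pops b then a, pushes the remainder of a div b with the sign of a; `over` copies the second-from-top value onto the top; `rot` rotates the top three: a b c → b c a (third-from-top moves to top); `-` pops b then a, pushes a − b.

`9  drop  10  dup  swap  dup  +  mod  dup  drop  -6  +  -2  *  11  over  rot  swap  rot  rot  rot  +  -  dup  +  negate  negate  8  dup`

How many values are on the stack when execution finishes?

9      -> 9
drop   -> (empty)
10     -> 10
dup    -> 10 10
swap   -> 10 10
dup    -> 10 10 10
+      -> 10 20
mod    -> 10
dup    -> 10 10
drop   -> 10
-6     -> 10 -6
+      -> 4
-2     -> 4 -2
*      -> -8
11     -> -8 11
over   -> -8 11 -8
rot    -> 11 -8 -8
swap   -> 11 -8 -8
rot    -> -8 -8 11
rot    -> -8 11 -8
rot    -> 11 -8 -8
+      -> 11 -16
-      -> 27
dup    -> 27 27
+      -> 54
negate -> -54
negate -> 54
8      -> 54 8
dup    -> 54 8 8

3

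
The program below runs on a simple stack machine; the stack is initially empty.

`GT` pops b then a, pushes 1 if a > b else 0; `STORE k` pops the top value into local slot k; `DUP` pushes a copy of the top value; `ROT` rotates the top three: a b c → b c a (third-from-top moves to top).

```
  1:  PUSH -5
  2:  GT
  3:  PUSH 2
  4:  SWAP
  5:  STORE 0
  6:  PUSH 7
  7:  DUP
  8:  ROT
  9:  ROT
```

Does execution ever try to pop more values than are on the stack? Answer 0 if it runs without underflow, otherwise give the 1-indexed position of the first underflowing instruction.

2

PUSH -5 -> -5
GT  — needs 2 operands, stack has 1 → underflow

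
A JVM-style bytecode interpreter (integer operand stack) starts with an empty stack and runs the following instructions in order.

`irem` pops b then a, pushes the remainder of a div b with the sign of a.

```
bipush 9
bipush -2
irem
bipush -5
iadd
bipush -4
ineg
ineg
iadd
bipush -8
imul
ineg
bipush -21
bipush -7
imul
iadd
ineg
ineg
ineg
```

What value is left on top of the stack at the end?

bipush 9   → [9]
bipush -2  → [9, -2]
irem       → [1]
bipush -5  → [1, -5]
iadd       → [-4]
bipush -4  → [-4, -4]
ineg       → [-4, 4]
ineg       → [-4, -4]
iadd       → [-8]
bipush -8  → [-8, -8]
imul       → [64]
ineg       → [-64]
bipush -21 → [-64, -21]
bipush -7  → [-64, -21, -7]
imul       → [-64, 147]
iadd       → [83]
ineg       → [-83]
ineg       → [83]
ineg       → [-83]

-83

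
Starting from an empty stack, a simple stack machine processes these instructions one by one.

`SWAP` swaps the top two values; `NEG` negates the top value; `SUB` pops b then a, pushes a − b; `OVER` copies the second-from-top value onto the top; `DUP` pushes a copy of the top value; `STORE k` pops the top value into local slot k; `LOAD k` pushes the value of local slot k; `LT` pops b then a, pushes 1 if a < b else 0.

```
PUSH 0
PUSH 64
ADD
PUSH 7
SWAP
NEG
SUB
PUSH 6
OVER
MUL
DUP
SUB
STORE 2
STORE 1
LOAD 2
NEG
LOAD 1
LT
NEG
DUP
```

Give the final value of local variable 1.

71

PUSH 0  : [0]
PUSH 64 : [0, 64]
ADD     : [64]
PUSH 7  : [64, 7]
SWAP    : [7, 64]
NEG     : [7, -64]
SUB     : [71]
PUSH 6  : [71, 6]
OVER    : [71, 6, 71]
MUL     : [71, 426]
DUP     : [71, 426, 426]
SUB     : [71, 0]
STORE 2 : [71]
STORE 1 : []
LOAD 2  : [0]
NEG     : [0]
LOAD 1  : [0, 71]
LT      : [1]
NEG     : [-1]
DUP     : [-1, -1]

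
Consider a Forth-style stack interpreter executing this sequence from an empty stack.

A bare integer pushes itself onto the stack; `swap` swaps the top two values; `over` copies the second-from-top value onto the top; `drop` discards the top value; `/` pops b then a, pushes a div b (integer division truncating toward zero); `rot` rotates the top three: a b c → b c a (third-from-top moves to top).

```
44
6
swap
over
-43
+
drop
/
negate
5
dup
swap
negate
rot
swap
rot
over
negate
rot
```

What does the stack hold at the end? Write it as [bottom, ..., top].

44     → [44]
6      → [44, 6]
swap   → [6, 44]
over   → [6, 44, 6]
-43    → [6, 44, 6, -43]
+      → [6, 44, -37]
drop   → [6, 44]
/      → [0]
negate → [0]
5      → [0, 5]
dup    → [0, 5, 5]
swap   → [0, 5, 5]
negate → [0, 5, -5]
rot    → [5, -5, 0]
swap   → [5, 0, -5]
rot    → [0, -5, 5]
over   → [0, -5, 5, -5]
negate → [0, -5, 5, 5]
rot    → [0, 5, 5, -5]

[0, 5, 5, -5]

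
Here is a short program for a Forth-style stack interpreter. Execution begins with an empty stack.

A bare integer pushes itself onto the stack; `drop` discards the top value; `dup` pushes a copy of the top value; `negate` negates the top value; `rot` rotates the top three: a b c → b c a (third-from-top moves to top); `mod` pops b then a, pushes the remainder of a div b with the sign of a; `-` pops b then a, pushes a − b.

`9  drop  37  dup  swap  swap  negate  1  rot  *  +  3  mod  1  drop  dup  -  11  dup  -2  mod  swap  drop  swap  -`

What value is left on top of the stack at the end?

9      : [9]
drop   : []
37     : [37]
dup    : [37, 37]
swap   : [37, 37]
swap   : [37, 37]
negate : [37, -37]
1      : [37, -37, 1]
rot    : [-37, 1, 37]
*      : [-37, 37]
+      : [0]
3      : [0, 3]
mod    : [0]
1      : [0, 1]
drop   : [0]
dup    : [0, 0]
-      : [0]
11     : [0, 11]
dup    : [0, 11, 11]
-2     : [0, 11, 11, -2]
mod    : [0, 11, 1]
swap   : [0, 1, 11]
drop   : [0, 1]
swap   : [1, 0]
-      : [1]

1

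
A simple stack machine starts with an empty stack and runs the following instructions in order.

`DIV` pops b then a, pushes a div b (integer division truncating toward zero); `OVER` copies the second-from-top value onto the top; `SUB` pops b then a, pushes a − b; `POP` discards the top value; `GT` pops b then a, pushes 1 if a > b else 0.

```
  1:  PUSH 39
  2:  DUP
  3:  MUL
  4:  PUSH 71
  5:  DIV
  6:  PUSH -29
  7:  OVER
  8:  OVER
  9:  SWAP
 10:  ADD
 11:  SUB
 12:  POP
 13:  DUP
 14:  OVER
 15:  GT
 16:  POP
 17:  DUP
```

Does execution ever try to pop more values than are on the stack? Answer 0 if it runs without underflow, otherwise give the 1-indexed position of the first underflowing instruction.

PUSH 39  -> [39]
DUP      -> [39, 39]
MUL      -> [1521]
PUSH 71  -> [1521, 71]
DIV      -> [21]
PUSH -29 -> [21, -29]
OVER     -> [21, -29, 21]
OVER     -> [21, -29, 21, -29]
SWAP     -> [21, -29, -29, 21]
ADD      -> [21, -29, -8]
SUB      -> [21, -21]
POP      -> [21]
DUP      -> [21, 21]
OVER     -> [21, 21, 21]
GT       -> [21, 0]
POP      -> [21]
DUP      -> [21, 21]

0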